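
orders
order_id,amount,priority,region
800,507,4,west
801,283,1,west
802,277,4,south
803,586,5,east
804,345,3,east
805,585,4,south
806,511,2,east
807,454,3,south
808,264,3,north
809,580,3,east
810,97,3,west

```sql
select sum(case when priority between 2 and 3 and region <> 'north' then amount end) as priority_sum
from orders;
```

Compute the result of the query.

order_id=800: ✗
order_id=801: ✗
order_id=802: ✗
order_id=803: ✗
order_id=804: ✓ → 345
order_id=805: ✗
order_id=806: ✓ → 511
order_id=807: ✓ → 454
order_id=808: ✗
order_id=809: ✓ → 580
order_id=810: ✓ → 97
priority_sum = 345 + 511 + 454 + 580 + 97 = 1987

1987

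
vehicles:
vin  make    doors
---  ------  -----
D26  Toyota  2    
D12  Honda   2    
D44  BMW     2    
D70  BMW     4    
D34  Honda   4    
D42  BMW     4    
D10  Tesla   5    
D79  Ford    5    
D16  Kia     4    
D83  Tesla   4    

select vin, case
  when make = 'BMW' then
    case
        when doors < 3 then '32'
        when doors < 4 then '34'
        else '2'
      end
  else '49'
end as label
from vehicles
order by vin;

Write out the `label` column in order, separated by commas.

49, 49, 49, 49, 49, 2, 32, 2, 49, 49

vin=D10: make='Tesla' → outer ELSE → 49
vin=D12: make='Honda' → outer ELSE → 49
vin=D16: make='Kia' → outer ELSE → 49
vin=D26: make='Toyota' → outer ELSE → 49
vin=D34: make='Honda' → outer ELSE → 49
vin=D42: make='BMW' → inner[ELSE] → 2
vin=D44: make='BMW' → inner[doors < 3] → 32
vin=D70: make='BMW' → inner[ELSE] → 2
vin=D79: make='Ford' → outer ELSE → 49
vin=D83: make='Tesla' → outer ELSE → 49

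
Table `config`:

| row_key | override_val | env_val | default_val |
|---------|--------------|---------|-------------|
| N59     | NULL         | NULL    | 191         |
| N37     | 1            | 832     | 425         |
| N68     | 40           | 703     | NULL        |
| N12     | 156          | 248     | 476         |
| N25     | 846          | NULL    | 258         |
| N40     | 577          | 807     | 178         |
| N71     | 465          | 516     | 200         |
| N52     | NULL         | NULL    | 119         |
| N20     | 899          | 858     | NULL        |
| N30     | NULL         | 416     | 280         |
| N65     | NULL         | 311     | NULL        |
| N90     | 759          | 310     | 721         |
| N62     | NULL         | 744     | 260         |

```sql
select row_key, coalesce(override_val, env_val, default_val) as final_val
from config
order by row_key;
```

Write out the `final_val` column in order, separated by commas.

156, 899, 846, 416, 1, 577, 119, 191, 744, 311, 40, 465, 759

row_key=N12: override_val=156 → 156
row_key=N20: override_val=899 → 899
row_key=N25: override_val=846 → 846
row_key=N30: override_val=NULL, env_val=416 → 416
row_key=N37: override_val=1 → 1
row_key=N40: override_val=577 → 577
row_key=N52: override_val=NULL, env_val=NULL, default_val=119 → 119
row_key=N59: override_val=NULL, env_val=NULL, default_val=191 → 191
row_key=N62: override_val=NULL, env_val=744 → 744
row_key=N65: override_val=NULL, env_val=311 → 311
row_key=N68: override_val=40 → 40
row_key=N71: override_val=465 → 465
row_key=N90: override_val=759 → 759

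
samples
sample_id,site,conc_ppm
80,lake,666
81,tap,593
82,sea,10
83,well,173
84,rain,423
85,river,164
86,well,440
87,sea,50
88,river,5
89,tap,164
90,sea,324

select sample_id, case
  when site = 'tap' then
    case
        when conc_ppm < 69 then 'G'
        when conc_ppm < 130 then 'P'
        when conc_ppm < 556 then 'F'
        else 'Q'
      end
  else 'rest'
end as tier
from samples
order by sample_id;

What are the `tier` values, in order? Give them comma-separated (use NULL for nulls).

rest, Q, rest, rest, rest, rest, rest, rest, rest, F, rest

sample_id=80: site='lake' → outer ELSE → rest
sample_id=81: site='tap' → inner[ELSE] → Q
sample_id=82: site='sea' → outer ELSE → rest
sample_id=83: site='well' → outer ELSE → rest
sample_id=84: site='rain' → outer ELSE → rest
sample_id=85: site='river' → outer ELSE → rest
sample_id=86: site='well' → outer ELSE → rest
sample_id=87: site='sea' → outer ELSE → rest
sample_id=88: site='river' → outer ELSE → rest
sample_id=89: site='tap' → inner[conc_ppm < 556] → F
sample_id=90: site='sea' → outer ELSE → rest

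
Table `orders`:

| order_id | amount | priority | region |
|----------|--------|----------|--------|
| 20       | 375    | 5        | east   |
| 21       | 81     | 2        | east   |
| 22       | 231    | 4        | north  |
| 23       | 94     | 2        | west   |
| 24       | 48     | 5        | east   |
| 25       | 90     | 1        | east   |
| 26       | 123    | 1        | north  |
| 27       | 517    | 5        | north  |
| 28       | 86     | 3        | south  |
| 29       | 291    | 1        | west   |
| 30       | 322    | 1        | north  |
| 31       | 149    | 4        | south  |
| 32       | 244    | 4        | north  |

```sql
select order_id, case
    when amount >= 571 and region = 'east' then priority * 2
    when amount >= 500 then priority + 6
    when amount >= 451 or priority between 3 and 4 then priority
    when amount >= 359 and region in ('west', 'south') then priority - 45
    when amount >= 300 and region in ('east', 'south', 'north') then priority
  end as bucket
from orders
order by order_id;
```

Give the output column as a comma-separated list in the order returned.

5, NULL, 4, NULL, NULL, NULL, NULL, 11, 3, NULL, 1, 4, 4

order_id=20: amount >= 300 and region in ('east', 'south', 'north') → 5
order_id=21: (no match → NULL) → NULL
order_id=22: amount >= 451 or priority between 3 and 4 → 4
order_id=23: (no match → NULL) → NULL
order_id=24: (no match → NULL) → NULL
order_id=25: (no match → NULL) → NULL
order_id=26: (no match → NULL) → NULL
order_id=27: amount >= 500 → 11
order_id=28: amount >= 451 or priority between 3 and 4 → 3
order_id=29: (no match → NULL) → NULL
order_id=30: amount >= 300 and region in ('east', 'south', 'north') → 1
order_id=31: amount >= 451 or priority between 3 and 4 → 4
order_id=32: amount >= 451 or priority between 3 and 4 → 4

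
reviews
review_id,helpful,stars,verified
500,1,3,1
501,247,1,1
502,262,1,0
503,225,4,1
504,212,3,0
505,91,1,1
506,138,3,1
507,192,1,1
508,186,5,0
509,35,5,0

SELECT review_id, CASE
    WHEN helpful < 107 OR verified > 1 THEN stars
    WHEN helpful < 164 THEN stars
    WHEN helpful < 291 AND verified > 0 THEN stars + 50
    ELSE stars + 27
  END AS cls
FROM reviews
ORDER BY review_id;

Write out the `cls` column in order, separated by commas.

3, 51, 28, 54, 30, 1, 3, 51, 32, 5

review_id=500: helpful < 107 OR verified > 1 → 3
review_id=501: helpful < 291 AND verified > 0 → 51
review_id=502: ELSE → 28
review_id=503: helpful < 291 AND verified > 0 → 54
review_id=504: ELSE → 30
review_id=505: helpful < 107 OR verified > 1 → 1
review_id=506: helpful < 164 → 3
review_id=507: helpful < 291 AND verified > 0 → 51
review_id=508: ELSE → 32
review_id=509: helpful < 107 OR verified > 1 → 5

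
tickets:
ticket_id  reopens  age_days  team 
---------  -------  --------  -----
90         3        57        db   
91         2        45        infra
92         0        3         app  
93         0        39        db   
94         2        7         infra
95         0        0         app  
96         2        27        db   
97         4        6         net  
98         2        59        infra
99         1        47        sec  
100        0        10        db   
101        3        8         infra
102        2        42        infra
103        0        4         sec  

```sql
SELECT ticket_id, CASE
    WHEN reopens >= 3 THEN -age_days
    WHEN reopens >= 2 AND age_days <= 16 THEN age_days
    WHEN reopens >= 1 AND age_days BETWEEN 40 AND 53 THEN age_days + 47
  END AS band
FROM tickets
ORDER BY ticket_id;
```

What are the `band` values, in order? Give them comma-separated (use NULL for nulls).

-57, 92, NULL, NULL, 7, NULL, NULL, -6, NULL, 94, NULL, -8, 89, NULL

ticket_id=90: reopens >= 3 → -57
ticket_id=91: reopens >= 1 AND age_days BETWEEN 40 AND 53 → 92
ticket_id=92: (no match → NULL) → NULL
ticket_id=93: (no match → NULL) → NULL
ticket_id=94: reopens >= 2 AND age_days <= 16 → 7
ticket_id=95: (no match → NULL) → NULL
ticket_id=96: (no match → NULL) → NULL
ticket_id=97: reopens >= 3 → -6
ticket_id=98: (no match → NULL) → NULL
ticket_id=99: reopens >= 1 AND age_days BETWEEN 40 AND 53 → 94
ticket_id=100: (no match → NULL) → NULL
ticket_id=101: reopens >= 3 → -8
ticket_id=102: reopens >= 1 AND age_days BETWEEN 40 AND 53 → 89
ticket_id=103: (no match → NULL) → NULL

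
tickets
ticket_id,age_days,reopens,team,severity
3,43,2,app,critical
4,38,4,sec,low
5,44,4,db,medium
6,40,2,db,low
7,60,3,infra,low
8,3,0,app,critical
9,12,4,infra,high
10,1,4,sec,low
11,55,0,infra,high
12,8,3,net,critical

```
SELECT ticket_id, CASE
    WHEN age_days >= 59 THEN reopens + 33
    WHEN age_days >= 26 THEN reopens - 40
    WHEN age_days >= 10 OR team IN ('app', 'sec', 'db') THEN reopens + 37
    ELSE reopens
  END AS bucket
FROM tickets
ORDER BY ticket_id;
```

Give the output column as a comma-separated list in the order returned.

-38, -36, -36, -38, 36, 37, 41, 41, -40, 3

ticket_id=3: age_days >= 26 → -38
ticket_id=4: age_days >= 26 → -36
ticket_id=5: age_days >= 26 → -36
ticket_id=6: age_days >= 26 → -38
ticket_id=7: age_days >= 59 → 36
ticket_id=8: age_days >= 10 OR team IN ('app', 'sec', 'db') → 37
ticket_id=9: age_days >= 10 OR team IN ('app', 'sec', 'db') → 41
ticket_id=10: age_days >= 10 OR team IN ('app', 'sec', 'db') → 41
ticket_id=11: age_days >= 26 → -40
ticket_id=12: ELSE → 3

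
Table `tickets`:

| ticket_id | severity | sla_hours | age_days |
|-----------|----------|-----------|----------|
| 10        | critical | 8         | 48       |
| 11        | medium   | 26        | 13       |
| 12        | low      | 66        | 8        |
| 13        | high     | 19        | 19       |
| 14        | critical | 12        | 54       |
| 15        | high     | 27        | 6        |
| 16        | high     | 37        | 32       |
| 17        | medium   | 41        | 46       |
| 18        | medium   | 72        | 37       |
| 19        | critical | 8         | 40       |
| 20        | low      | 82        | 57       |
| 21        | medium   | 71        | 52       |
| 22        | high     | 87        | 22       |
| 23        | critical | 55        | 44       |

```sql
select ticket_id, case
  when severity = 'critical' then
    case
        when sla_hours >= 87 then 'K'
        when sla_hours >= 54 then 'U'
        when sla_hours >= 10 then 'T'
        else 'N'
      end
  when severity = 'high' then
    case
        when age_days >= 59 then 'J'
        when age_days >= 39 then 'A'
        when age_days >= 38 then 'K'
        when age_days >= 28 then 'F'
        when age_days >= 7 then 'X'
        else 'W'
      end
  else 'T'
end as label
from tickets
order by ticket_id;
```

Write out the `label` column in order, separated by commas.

ticket_id=10: severity='critical' → inner[ELSE] → N
ticket_id=11: severity='medium' → outer ELSE → T
ticket_id=12: severity='low' → outer ELSE → T
ticket_id=13: severity='high' → inner[age_days >= 7] → X
ticket_id=14: severity='critical' → inner[sla_hours >= 10] → T
ticket_id=15: severity='high' → inner[ELSE] → W
ticket_id=16: severity='high' → inner[age_days >= 28] → F
ticket_id=17: severity='medium' → outer ELSE → T
ticket_id=18: severity='medium' → outer ELSE → T
ticket_id=19: severity='critical' → inner[ELSE] → N
ticket_id=20: severity='low' → outer ELSE → T
ticket_id=21: severity='medium' → outer ELSE → T
ticket_id=22: severity='high' → inner[age_days >= 7] → X
ticket_id=23: severity='critical' → inner[sla_hours >= 54] → U

N, T, T, X, T, W, F, T, T, N, T, T, X, U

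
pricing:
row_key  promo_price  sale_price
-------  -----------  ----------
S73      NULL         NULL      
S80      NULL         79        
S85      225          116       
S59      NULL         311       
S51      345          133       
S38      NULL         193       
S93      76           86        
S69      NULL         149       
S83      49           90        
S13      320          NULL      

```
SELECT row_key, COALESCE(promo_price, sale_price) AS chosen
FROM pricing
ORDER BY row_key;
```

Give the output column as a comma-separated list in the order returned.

row_key=S13: promo_price=320 → 320
row_key=S38: promo_price=NULL, sale_price=193 → 193
row_key=S51: promo_price=345 → 345
row_key=S59: promo_price=NULL, sale_price=311 → 311
row_key=S69: promo_price=NULL, sale_price=149 → 149
row_key=S73: promo_price=NULL, sale_price=NULL (all NULL) → NULL
row_key=S80: promo_price=NULL, sale_price=79 → 79
row_key=S83: promo_price=49 → 49
row_key=S85: promo_price=225 → 225
row_key=S93: promo_price=76 → 76

320, 193, 345, 311, 149, NULL, 79, 49, 225, 76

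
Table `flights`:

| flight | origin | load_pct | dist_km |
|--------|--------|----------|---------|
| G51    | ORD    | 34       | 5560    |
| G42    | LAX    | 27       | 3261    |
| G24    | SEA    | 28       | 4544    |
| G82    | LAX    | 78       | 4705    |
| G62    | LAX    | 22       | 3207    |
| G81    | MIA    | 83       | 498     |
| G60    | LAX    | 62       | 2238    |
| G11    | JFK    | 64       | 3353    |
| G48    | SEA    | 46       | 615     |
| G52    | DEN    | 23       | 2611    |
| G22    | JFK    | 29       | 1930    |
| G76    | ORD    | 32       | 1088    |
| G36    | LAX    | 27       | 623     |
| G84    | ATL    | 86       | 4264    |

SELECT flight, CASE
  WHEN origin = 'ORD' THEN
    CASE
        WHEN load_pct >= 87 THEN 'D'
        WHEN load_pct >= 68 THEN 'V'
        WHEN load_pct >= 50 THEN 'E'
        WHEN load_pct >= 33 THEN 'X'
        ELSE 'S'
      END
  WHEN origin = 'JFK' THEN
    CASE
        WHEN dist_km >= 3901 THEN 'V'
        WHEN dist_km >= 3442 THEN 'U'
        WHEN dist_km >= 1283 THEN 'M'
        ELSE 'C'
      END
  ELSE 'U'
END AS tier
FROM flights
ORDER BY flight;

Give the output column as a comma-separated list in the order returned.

flight=G11: origin='JFK' → inner[dist_km >= 1283] → M
flight=G22: origin='JFK' → inner[dist_km >= 1283] → M
flight=G24: origin='SEA' → outer ELSE → U
flight=G36: origin='LAX' → outer ELSE → U
flight=G42: origin='LAX' → outer ELSE → U
flight=G48: origin='SEA' → outer ELSE → U
flight=G51: origin='ORD' → inner[load_pct >= 33] → X
flight=G52: origin='DEN' → outer ELSE → U
flight=G60: origin='LAX' → outer ELSE → U
flight=G62: origin='LAX' → outer ELSE → U
flight=G76: origin='ORD' → inner[ELSE] → S
flight=G81: origin='MIA' → outer ELSE → U
flight=G82: origin='LAX' → outer ELSE → U
flight=G84: origin='ATL' → outer ELSE → U

M, M, U, U, U, U, X, U, U, U, S, U, U, U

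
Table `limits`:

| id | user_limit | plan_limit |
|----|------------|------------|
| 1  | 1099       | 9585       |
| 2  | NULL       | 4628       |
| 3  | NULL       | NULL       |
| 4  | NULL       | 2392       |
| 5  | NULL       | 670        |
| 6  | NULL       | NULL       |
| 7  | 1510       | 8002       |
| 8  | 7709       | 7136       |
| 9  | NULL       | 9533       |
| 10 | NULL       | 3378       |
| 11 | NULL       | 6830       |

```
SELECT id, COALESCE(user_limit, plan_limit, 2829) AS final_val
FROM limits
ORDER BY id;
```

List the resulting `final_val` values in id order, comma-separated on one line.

1099, 4628, 2829, 2392, 670, 2829, 1510, 7709, 9533, 3378, 6830

id=1: user_limit=1099 → 1099
id=2: user_limit=NULL, plan_limit=4628 → 4628
id=3: user_limit=NULL, plan_limit=NULL, → literal 2829 → 2829
id=4: user_limit=NULL, plan_limit=2392 → 2392
id=5: user_limit=NULL, plan_limit=670 → 670
id=6: user_limit=NULL, plan_limit=NULL, → literal 2829 → 2829
id=7: user_limit=1510 → 1510
id=8: user_limit=7709 → 7709
id=9: user_limit=NULL, plan_limit=9533 → 9533
id=10: user_limit=NULL, plan_limit=3378 → 3378
id=11: user_limit=NULL, plan_limit=6830 → 6830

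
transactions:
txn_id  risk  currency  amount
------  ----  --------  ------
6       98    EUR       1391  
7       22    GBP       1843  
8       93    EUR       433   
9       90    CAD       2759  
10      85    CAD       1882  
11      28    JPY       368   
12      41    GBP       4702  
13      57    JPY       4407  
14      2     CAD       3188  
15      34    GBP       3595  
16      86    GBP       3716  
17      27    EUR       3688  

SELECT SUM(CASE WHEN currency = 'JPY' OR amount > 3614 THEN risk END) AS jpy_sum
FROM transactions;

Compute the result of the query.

239

txn_id=6: ✗
txn_id=7: ✗
txn_id=8: ✗
txn_id=9: ✗
txn_id=10: ✗
txn_id=11: ✓ → 28
txn_id=12: ✓ → 41
txn_id=13: ✓ → 57
txn_id=14: ✗
txn_id=15: ✗
txn_id=16: ✓ → 86
txn_id=17: ✓ → 27
jpy_sum = 28 + 41 + 57 + 86 + 27 = 239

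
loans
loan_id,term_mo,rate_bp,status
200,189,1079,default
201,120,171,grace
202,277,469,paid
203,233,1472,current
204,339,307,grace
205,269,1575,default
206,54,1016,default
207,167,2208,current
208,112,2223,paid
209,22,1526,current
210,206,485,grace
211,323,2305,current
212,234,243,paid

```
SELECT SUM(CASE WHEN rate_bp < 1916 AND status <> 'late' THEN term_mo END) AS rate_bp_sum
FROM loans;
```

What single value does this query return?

1943

loan_id=200: ✓ → 189
loan_id=201: ✓ → 120
loan_id=202: ✓ → 277
loan_id=203: ✓ → 233
loan_id=204: ✓ → 339
loan_id=205: ✓ → 269
loan_id=206: ✓ → 54
loan_id=207: ✗
loan_id=208: ✗
loan_id=209: ✓ → 22
loan_id=210: ✓ → 206
loan_id=211: ✗
loan_id=212: ✓ → 234
rate_bp_sum = 189 + 120 + 277 + 233 + 339 + 269 + 54 + 22 + 206 + 234 = 1943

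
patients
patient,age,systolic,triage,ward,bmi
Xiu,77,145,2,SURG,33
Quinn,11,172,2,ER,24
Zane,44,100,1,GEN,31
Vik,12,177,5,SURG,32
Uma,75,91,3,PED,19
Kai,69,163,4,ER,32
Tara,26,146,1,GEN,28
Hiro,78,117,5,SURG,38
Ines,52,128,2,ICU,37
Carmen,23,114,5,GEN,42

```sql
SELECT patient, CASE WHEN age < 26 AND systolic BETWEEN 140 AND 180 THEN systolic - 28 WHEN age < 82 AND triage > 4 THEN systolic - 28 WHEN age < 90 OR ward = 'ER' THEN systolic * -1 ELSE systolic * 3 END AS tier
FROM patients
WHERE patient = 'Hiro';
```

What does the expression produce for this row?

patient = Hiro: age=78, systolic=117, triage=5, ward=SURG, bmi=38.
age < 26 AND systolic BETWEEN 140 AND 180 → false
age < 82 AND triage > 4 → true → 89

89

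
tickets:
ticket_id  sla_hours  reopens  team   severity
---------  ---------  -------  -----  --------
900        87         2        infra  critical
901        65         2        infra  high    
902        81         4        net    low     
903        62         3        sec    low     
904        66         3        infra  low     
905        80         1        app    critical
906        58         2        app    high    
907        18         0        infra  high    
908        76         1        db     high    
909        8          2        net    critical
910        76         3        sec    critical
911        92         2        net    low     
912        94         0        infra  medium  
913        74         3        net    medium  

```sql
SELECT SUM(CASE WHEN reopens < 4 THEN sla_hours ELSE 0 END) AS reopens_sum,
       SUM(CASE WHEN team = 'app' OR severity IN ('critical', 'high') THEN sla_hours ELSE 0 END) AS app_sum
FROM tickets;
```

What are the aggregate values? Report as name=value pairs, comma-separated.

reopens_sum=856, app_sum=468

[reopens_sum: reopens < 4]
ticket_id=900: ✓ → 87
ticket_id=901: ✓ → 65
ticket_id=902: ✗
ticket_id=903: ✓ → 62
ticket_id=904: ✓ → 66
ticket_id=905: ✓ → 80
ticket_id=906: ✓ → 58
ticket_id=907: ✓ → 18
ticket_id=908: ✓ → 76
ticket_id=909: ✓ → 8
ticket_id=910: ✓ → 76
ticket_id=911: ✓ → 92
ticket_id=912: ✓ → 94
ticket_id=913: ✓ → 74
reopens_sum = 87 + 65 + 62 + 66 + 80 + 58 + 18 + 76 + 8 + 76 + 92 + 94 + 74 = 856
—
[app_sum: team = 'app' OR severity IN ('critical', 'high')]
ticket_id=900: ✓ → 87
ticket_id=901: ✓ → 65
ticket_id=902: ✗
ticket_id=903: ✗
ticket_id=904: ✗
ticket_id=905: ✓ → 80
ticket_id=906: ✓ → 58
ticket_id=907: ✓ → 18
ticket_id=908: ✓ → 76
ticket_id=909: ✓ → 8
ticket_id=910: ✓ → 76
ticket_id=911: ✗
ticket_id=912: ✗
ticket_id=913: ✗
app_sum = 87 + 65 + 80 + 58 + 18 + 76 + 8 + 76 = 468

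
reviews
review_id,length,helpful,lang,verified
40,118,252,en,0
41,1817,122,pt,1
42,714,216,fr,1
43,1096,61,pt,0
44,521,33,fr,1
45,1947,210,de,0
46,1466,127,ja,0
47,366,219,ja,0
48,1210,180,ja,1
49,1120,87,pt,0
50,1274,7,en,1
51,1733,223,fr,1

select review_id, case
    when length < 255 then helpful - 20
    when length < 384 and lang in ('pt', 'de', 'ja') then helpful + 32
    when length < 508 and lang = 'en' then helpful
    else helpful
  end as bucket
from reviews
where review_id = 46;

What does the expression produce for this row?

127

review_id = 46: length=1466, helpful=127, lang=ja, verified=0.
length < 255 → false
length < 384 and lang in ('pt', 'de', 'ja') → false
length < 508 and lang = 'en' → false
No prior WHEN matched → ELSE → 127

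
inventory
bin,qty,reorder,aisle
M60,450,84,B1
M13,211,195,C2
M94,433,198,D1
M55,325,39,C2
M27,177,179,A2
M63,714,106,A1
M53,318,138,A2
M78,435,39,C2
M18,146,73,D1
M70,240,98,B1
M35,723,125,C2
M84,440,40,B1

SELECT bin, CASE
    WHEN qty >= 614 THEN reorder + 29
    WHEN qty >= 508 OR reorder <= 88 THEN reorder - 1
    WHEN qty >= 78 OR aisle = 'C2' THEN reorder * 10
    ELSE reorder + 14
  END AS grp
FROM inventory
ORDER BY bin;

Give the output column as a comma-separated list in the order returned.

1950, 72, 1790, 154, 1380, 38, 83, 135, 980, 38, 39, 1980

bin=M13: qty >= 78 OR aisle = 'C2' → 1950
bin=M18: qty >= 508 OR reorder <= 88 → 72
bin=M27: qty >= 78 OR aisle = 'C2' → 1790
bin=M35: qty >= 614 → 154
bin=M53: qty >= 78 OR aisle = 'C2' → 1380
bin=M55: qty >= 508 OR reorder <= 88 → 38
bin=M60: qty >= 508 OR reorder <= 88 → 83
bin=M63: qty >= 614 → 135
bin=M70: qty >= 78 OR aisle = 'C2' → 980
bin=M78: qty >= 508 OR reorder <= 88 → 38
bin=M84: qty >= 508 OR reorder <= 88 → 39
bin=M94: qty >= 78 OR aisle = 'C2' → 1980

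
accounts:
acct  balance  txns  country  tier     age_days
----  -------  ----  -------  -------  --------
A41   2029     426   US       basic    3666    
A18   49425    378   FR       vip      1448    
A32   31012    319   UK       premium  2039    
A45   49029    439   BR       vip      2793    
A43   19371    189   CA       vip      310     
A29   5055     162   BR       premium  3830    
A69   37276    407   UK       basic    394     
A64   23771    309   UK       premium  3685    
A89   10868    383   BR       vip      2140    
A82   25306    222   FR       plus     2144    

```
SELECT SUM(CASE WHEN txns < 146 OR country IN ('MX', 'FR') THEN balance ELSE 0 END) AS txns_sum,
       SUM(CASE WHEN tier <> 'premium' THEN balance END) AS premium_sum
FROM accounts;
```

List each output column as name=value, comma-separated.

[txns_sum: txns < 146 OR country IN ('MX', 'FR')]
acct=A41: ✗
acct=A18: ✓ → 49425
acct=A32: ✗
acct=A45: ✗
acct=A43: ✗
acct=A29: ✗
acct=A69: ✗
acct=A64: ✗
acct=A89: ✗
acct=A82: ✓ → 25306
txns_sum = 49425 + 25306 = 74731
—
[premium_sum: tier <> 'premium']
acct=A41: ✓ → 2029
acct=A18: ✓ → 49425
acct=A32: ✗
acct=A45: ✓ → 49029
acct=A43: ✓ → 19371
acct=A29: ✗
acct=A69: ✓ → 37276
acct=A64: ✗
acct=A89: ✓ → 10868
acct=A82: ✓ → 25306
premium_sum = 2029 + 49425 + 49029 + 19371 + 37276 + 10868 + 25306 = 193304

txns_sum=74731, premium_sum=193304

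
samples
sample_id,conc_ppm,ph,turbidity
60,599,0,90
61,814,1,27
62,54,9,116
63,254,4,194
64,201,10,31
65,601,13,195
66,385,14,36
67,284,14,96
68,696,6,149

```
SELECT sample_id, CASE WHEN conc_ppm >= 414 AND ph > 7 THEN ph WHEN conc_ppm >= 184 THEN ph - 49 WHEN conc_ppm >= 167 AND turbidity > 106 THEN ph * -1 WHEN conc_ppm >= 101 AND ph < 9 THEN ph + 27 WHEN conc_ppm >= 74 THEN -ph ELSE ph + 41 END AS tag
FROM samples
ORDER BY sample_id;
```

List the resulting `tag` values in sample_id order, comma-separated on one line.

-49, -48, 50, -45, -39, 13, -35, -35, -43

sample_id=60: conc_ppm >= 184 → -49
sample_id=61: conc_ppm >= 184 → -48
sample_id=62: ELSE → 50
sample_id=63: conc_ppm >= 184 → -45
sample_id=64: conc_ppm >= 184 → -39
sample_id=65: conc_ppm >= 414 AND ph > 7 → 13
sample_id=66: conc_ppm >= 184 → -35
sample_id=67: conc_ppm >= 184 → -35
sample_id=68: conc_ppm >= 184 → -43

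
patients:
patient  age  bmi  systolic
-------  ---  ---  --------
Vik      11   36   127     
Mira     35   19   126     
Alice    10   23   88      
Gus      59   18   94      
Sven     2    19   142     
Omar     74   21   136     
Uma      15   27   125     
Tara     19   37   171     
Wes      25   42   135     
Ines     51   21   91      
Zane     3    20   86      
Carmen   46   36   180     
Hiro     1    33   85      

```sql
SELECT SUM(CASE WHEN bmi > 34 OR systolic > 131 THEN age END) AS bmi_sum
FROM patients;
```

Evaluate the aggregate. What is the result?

177

patient=Vik: ✓ → 11
patient=Mira: ✗
patient=Alice: ✗
patient=Gus: ✗
patient=Sven: ✓ → 2
patient=Omar: ✓ → 74
patient=Uma: ✗
patient=Tara: ✓ → 19
patient=Wes: ✓ → 25
patient=Ines: ✗
patient=Zane: ✗
patient=Carmen: ✓ → 46
patient=Hiro: ✗
bmi_sum = 11 + 2 + 74 + 19 + 25 + 46 = 177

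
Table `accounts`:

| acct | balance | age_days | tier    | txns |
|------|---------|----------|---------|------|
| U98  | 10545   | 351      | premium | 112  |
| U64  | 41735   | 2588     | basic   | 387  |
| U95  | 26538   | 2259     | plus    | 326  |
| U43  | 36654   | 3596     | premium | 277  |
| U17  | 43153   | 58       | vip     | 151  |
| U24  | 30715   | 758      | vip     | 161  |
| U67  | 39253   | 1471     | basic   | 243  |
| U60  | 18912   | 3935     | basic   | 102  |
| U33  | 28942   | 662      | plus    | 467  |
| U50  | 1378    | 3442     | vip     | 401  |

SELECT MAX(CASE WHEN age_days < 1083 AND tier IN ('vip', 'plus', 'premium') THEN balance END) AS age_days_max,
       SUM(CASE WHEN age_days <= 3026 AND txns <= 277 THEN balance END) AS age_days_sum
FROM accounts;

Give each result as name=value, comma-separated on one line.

age_days_max=43153, age_days_sum=123666

[age_days_max: age_days < 1083 AND tier IN ('vip', 'plus', 'premium')]
acct=U98: ✓ → 10545
acct=U64: ✗
acct=U95: ✗
acct=U43: ✗
acct=U17: ✓ → 43153
acct=U24: ✓ → 30715
acct=U67: ✗
acct=U60: ✗
acct=U33: ✓ → 28942
acct=U50: ✗
age_days_max = MAX(10545, 43153, 30715, 28942) = 43153
—
[age_days_sum: age_days <= 3026 AND txns <= 277]
acct=U98: ✓ → 10545
acct=U64: ✗
acct=U95: ✗
acct=U43: ✗
acct=U17: ✓ → 43153
acct=U24: ✓ → 30715
acct=U67: ✓ → 39253
acct=U60: ✗
acct=U33: ✗
acct=U50: ✗
age_days_sum = 10545 + 43153 + 30715 + 39253 = 123666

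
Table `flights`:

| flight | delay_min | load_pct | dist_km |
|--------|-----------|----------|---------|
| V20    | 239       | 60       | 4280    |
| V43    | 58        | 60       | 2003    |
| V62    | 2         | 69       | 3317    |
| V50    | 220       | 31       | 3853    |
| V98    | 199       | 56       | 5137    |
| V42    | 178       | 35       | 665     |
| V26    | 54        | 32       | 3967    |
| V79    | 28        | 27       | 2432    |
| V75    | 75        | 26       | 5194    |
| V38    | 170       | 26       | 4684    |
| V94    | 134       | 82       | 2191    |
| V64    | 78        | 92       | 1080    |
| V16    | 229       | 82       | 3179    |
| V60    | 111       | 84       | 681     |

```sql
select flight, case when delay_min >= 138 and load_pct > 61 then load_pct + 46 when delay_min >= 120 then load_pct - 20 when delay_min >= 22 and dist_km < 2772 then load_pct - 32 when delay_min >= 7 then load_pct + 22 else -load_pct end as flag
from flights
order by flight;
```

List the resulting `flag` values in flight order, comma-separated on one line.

flight=V16: delay_min >= 138 and load_pct > 61 → 128
flight=V20: delay_min >= 120 → 40
flight=V26: delay_min >= 7 → 54
flight=V38: delay_min >= 120 → 6
flight=V42: delay_min >= 120 → 15
flight=V43: delay_min >= 22 and dist_km < 2772 → 28
flight=V50: delay_min >= 120 → 11
flight=V60: delay_min >= 22 and dist_km < 2772 → 52
flight=V62: ELSE → -69
flight=V64: delay_min >= 22 and dist_km < 2772 → 60
flight=V75: delay_min >= 7 → 48
flight=V79: delay_min >= 22 and dist_km < 2772 → -5
flight=V94: delay_min >= 120 → 62
flight=V98: delay_min >= 120 → 36

128, 40, 54, 6, 15, 28, 11, 52, -69, 60, 48, -5, 62, 36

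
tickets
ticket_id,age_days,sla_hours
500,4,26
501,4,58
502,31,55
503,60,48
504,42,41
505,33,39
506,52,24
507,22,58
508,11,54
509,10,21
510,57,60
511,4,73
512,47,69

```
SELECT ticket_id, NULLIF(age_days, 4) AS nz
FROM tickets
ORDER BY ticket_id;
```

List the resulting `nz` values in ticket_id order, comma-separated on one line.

NULL, NULL, 31, 60, 42, 33, 52, 22, 11, 10, 57, NULL, 47

ticket_id=500: age_days=4 vs 4: equal → NULL
ticket_id=501: age_days=4 vs 4: equal → NULL
ticket_id=502: age_days=31 vs 4: differ → 31
ticket_id=503: age_days=60 vs 4: differ → 60
ticket_id=504: age_days=42 vs 4: differ → 42
ticket_id=505: age_days=33 vs 4: differ → 33
ticket_id=506: age_days=52 vs 4: differ → 52
ticket_id=507: age_days=22 vs 4: differ → 22
ticket_id=508: age_days=11 vs 4: differ → 11
ticket_id=509: age_days=10 vs 4: differ → 10
ticket_id=510: age_days=57 vs 4: differ → 57
ticket_id=511: age_days=4 vs 4: equal → NULL
ticket_id=512: age_days=47 vs 4: differ → 47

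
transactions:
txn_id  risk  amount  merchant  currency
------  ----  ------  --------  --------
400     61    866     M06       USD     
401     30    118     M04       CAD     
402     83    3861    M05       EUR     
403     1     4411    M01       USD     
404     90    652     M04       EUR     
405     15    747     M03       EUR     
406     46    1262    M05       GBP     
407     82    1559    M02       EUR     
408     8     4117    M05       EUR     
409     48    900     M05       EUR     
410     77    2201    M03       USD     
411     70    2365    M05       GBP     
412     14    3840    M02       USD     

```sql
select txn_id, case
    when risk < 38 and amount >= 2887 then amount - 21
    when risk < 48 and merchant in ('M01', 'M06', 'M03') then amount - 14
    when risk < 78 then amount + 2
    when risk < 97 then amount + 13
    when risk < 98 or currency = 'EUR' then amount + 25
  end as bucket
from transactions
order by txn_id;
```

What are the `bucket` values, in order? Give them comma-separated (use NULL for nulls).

txn_id=400: risk < 78 → 868
txn_id=401: risk < 78 → 120
txn_id=402: risk < 97 → 3874
txn_id=403: risk < 38 and amount >= 2887 → 4390
txn_id=404: risk < 97 → 665
txn_id=405: risk < 48 and merchant in ('M01', 'M06', 'M03') → 733
txn_id=406: risk < 78 → 1264
txn_id=407: risk < 97 → 1572
txn_id=408: risk < 38 and amount >= 2887 → 4096
txn_id=409: risk < 78 → 902
txn_id=410: risk < 78 → 2203
txn_id=411: risk < 78 → 2367
txn_id=412: risk < 38 and amount >= 2887 → 3819

868, 120, 3874, 4390, 665, 733, 1264, 1572, 4096, 902, 2203, 2367, 3819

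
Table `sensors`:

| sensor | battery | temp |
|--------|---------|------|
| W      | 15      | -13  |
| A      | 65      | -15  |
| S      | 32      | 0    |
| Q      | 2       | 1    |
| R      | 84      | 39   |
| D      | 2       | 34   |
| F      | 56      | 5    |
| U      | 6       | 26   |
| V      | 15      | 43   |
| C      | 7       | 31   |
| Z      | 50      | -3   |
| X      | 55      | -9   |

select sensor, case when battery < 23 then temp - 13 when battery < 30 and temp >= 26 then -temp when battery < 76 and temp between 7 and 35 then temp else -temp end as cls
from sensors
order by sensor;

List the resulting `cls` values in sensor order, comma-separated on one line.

15, 18, 21, -5, -12, -39, 0, 13, 30, -26, 9, 3

sensor=A: ELSE → 15
sensor=C: battery < 23 → 18
sensor=D: battery < 23 → 21
sensor=F: ELSE → -5
sensor=Q: battery < 23 → -12
sensor=R: ELSE → -39
sensor=S: ELSE → 0
sensor=U: battery < 23 → 13
sensor=V: battery < 23 → 30
sensor=W: battery < 23 → -26
sensor=X: ELSE → 9
sensor=Z: ELSE → 3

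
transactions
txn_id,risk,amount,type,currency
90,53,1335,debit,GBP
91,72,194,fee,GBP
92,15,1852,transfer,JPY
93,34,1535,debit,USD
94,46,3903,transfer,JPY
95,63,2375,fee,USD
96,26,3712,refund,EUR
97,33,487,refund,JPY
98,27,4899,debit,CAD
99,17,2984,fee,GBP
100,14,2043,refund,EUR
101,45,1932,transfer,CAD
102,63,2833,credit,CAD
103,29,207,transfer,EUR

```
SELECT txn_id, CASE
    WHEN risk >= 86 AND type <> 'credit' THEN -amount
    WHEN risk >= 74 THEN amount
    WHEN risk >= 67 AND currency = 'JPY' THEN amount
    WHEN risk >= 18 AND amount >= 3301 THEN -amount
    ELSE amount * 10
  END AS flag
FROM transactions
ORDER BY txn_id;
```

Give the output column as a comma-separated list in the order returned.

txn_id=90: ELSE → 13350
txn_id=91: ELSE → 1940
txn_id=92: ELSE → 18520
txn_id=93: ELSE → 15350
txn_id=94: risk >= 18 AND amount >= 3301 → -3903
txn_id=95: ELSE → 23750
txn_id=96: risk >= 18 AND amount >= 3301 → -3712
txn_id=97: ELSE → 4870
txn_id=98: risk >= 18 AND amount >= 3301 → -4899
txn_id=99: ELSE → 29840
txn_id=100: ELSE → 20430
txn_id=101: ELSE → 19320
txn_id=102: ELSE → 28330
txn_id=103: ELSE → 2070

13350, 1940, 18520, 15350, -3903, 23750, -3712, 4870, -4899, 29840, 20430, 19320, 28330, 2070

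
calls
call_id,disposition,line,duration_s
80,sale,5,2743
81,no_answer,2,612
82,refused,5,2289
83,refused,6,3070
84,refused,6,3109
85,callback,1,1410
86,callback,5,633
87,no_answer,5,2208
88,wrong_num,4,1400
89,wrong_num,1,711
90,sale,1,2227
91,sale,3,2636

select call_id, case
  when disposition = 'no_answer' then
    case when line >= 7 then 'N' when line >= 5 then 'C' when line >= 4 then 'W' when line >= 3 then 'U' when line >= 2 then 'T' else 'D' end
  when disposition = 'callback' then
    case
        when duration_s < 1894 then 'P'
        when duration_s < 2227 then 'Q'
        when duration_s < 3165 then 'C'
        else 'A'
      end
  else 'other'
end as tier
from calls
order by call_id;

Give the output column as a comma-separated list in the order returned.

other, T, other, other, other, P, P, C, other, other, other, other

call_id=80: disposition='sale' → outer ELSE → other
call_id=81: disposition='no_answer' → inner[line >= 2] → T
call_id=82: disposition='refused' → outer ELSE → other
call_id=83: disposition='refused' → outer ELSE → other
call_id=84: disposition='refused' → outer ELSE → other
call_id=85: disposition='callback' → inner[duration_s < 1894] → P
call_id=86: disposition='callback' → inner[duration_s < 1894] → P
call_id=87: disposition='no_answer' → inner[line >= 5] → C
call_id=88: disposition='wrong_num' → outer ELSE → other
call_id=89: disposition='wrong_num' → outer ELSE → other
call_id=90: disposition='sale' → outer ELSE → other
call_id=91: disposition='sale' → outer ELSE → other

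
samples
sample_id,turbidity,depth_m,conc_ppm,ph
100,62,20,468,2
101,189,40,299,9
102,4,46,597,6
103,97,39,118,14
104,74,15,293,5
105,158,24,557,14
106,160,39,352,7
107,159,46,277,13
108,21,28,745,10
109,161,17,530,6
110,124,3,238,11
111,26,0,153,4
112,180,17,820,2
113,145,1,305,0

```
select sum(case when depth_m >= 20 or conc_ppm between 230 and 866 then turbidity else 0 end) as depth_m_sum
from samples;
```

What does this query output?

1534

sample_id=100: ✓ → 62
sample_id=101: ✓ → 189
sample_id=102: ✓ → 4
sample_id=103: ✓ → 97
sample_id=104: ✓ → 74
sample_id=105: ✓ → 158
sample_id=106: ✓ → 160
sample_id=107: ✓ → 159
sample_id=108: ✓ → 21
sample_id=109: ✓ → 161
sample_id=110: ✓ → 124
sample_id=111: ✗
sample_id=112: ✓ → 180
sample_id=113: ✓ → 145
depth_m_sum = 62 + 189 + 4 + 97 + 74 + 158 + 160 + 159 + 21 + 161 + 124 + 180 + 145 = 1534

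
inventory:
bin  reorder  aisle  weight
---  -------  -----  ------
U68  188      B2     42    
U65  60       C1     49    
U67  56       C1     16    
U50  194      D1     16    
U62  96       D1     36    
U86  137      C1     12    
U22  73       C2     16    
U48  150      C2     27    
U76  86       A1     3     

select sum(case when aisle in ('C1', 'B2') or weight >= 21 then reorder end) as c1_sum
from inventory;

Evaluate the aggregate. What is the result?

687

bin=U68: ✓ → 188
bin=U65: ✓ → 60
bin=U67: ✓ → 56
bin=U50: ✗
bin=U62: ✓ → 96
bin=U86: ✓ → 137
bin=U22: ✗
bin=U48: ✓ → 150
bin=U76: ✗
c1_sum = 188 + 60 + 56 + 96 + 137 + 150 = 687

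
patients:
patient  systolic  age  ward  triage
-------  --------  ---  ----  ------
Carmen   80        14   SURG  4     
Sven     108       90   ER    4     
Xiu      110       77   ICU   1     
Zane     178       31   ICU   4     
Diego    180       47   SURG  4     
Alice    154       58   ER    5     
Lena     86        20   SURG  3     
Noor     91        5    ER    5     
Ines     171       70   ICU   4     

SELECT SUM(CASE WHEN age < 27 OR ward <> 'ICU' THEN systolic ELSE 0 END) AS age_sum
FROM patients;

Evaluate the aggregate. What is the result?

699

patient=Carmen: ✓ → 80
patient=Sven: ✓ → 108
patient=Xiu: ✗
patient=Zane: ✗
patient=Diego: ✓ → 180
patient=Alice: ✓ → 154
patient=Lena: ✓ → 86
patient=Noor: ✓ → 91
patient=Ines: ✗
age_sum = 80 + 108 + 180 + 154 + 86 + 91 = 699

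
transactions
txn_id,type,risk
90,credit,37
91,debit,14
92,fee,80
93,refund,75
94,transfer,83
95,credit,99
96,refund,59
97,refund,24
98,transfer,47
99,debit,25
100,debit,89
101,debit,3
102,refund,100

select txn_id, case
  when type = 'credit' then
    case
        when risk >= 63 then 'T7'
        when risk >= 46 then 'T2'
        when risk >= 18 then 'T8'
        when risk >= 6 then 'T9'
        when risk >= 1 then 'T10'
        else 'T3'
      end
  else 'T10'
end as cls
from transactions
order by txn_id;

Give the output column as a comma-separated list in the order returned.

T8, T10, T10, T10, T10, T7, T10, T10, T10, T10, T10, T10, T10

txn_id=90: type='credit' → inner[risk >= 18] → T8
txn_id=91: type='debit' → outer ELSE → T10
txn_id=92: type='fee' → outer ELSE → T10
txn_id=93: type='refund' → outer ELSE → T10
txn_id=94: type='transfer' → outer ELSE → T10
txn_id=95: type='credit' → inner[risk >= 63] → T7
txn_id=96: type='refund' → outer ELSE → T10
txn_id=97: type='refund' → outer ELSE → T10
txn_id=98: type='transfer' → outer ELSE → T10
txn_id=99: type='debit' → outer ELSE → T10
txn_id=100: type='debit' → outer ELSE → T10
txn_id=101: type='debit' → outer ELSE → T10
txn_id=102: type='refund' → outer ELSE → T10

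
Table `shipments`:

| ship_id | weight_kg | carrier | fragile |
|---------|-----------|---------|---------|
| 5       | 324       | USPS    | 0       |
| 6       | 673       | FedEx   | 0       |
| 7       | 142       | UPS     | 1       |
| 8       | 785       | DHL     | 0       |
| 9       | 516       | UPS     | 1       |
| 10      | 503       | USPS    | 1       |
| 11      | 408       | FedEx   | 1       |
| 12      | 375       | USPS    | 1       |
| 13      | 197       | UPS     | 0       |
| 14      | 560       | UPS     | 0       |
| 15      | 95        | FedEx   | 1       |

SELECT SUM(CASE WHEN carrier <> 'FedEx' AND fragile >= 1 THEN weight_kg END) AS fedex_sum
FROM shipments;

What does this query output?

1536

ship_id=5: ✗
ship_id=6: ✗
ship_id=7: ✓ → 142
ship_id=8: ✗
ship_id=9: ✓ → 516
ship_id=10: ✓ → 503
ship_id=11: ✗
ship_id=12: ✓ → 375
ship_id=13: ✗
ship_id=14: ✗
ship_id=15: ✗
fedex_sum = 142 + 516 + 503 + 375 = 1536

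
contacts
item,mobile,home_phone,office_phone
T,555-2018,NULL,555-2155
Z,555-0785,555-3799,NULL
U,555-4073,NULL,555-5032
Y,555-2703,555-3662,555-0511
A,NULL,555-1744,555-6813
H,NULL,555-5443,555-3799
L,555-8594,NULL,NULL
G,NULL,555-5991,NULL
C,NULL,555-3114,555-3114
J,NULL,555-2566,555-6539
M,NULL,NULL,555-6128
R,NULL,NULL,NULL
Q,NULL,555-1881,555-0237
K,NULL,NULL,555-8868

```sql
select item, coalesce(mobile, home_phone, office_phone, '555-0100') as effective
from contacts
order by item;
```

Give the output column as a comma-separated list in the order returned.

item=A: mobile=NULL, home_phone=555-1744 → 555-1744
item=C: mobile=NULL, home_phone=555-3114 → 555-3114
item=G: mobile=NULL, home_phone=555-5991 → 555-5991
item=H: mobile=NULL, home_phone=555-5443 → 555-5443
item=J: mobile=NULL, home_phone=555-2566 → 555-2566
item=K: mobile=NULL, home_phone=NULL, office_phone=555-8868 → 555-8868
item=L: mobile=555-8594 → 555-8594
item=M: mobile=NULL, home_phone=NULL, office_phone=555-6128 → 555-6128
item=Q: mobile=NULL, home_phone=555-1881 → 555-1881
item=R: mobile=NULL, home_phone=NULL, office_phone=NULL, → literal 555-0100 → 555-0100
item=T: mobile=555-2018 → 555-2018
item=U: mobile=555-4073 → 555-4073
item=Y: mobile=555-2703 → 555-2703
item=Z: mobile=555-0785 → 555-0785

555-1744, 555-3114, 555-5991, 555-5443, 555-2566, 555-8868, 555-8594, 555-6128, 555-1881, 555-0100, 555-2018, 555-4073, 555-2703, 555-0785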